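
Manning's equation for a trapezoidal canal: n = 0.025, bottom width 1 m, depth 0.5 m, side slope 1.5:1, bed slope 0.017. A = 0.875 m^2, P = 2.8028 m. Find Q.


R = A/P = 0.875/2.8028 = 0.312188
Q = (1/0.025) * 0.875 * 0.312188^(2/3) * 0.017^0.5

2.1001 m^3/s


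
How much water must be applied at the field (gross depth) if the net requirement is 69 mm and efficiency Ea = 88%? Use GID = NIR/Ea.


Ea = 88% = 0.88
GID = NIR / Ea = 69 / 0.88 = 78.4091 mm

78.4091 mm


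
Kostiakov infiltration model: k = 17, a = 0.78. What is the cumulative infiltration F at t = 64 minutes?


F = k * t^a = 17 * 64^0.78
F = 17 * 25.634236

435.7820 mm


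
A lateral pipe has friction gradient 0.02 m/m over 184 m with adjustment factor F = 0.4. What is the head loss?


hf = J * L * F = 0.02 * 184 * 0.4 = 1.4720 m

1.4720 m


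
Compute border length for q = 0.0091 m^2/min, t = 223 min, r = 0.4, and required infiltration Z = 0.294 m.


L = q*t/((1+r)*Z)
L = 0.0091*223/((1+0.4)*0.294)
L = 2.0293/0.4116

4.9303 m


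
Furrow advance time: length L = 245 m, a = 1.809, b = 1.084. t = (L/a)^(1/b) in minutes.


t = (L/a)^(1/b)
t = (245/1.809)^(1/1.084)
t = 135.433941^(1/1.084)

92.5845 min


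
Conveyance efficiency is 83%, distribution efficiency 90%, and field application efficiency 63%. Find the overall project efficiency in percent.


Ec = 0.83, Eb = 0.9, Ea = 0.63
E = 0.83 * 0.9 * 0.63 * 100 = 47.0610%

47.0610 %


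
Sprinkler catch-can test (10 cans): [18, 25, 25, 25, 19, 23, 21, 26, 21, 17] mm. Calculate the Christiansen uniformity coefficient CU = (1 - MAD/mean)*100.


mean = 22.000000 mm
MAD = 2.800000 mm
CU = (1 - 2.800000/22.000000)*100

87.2727 %


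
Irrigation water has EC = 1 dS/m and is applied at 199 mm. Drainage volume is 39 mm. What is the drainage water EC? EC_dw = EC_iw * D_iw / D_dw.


EC_dw = EC_iw * D_iw / D_dw
EC_dw = 1 * 199 / 39
EC_dw = 199 / 39

5.1026 dS/m


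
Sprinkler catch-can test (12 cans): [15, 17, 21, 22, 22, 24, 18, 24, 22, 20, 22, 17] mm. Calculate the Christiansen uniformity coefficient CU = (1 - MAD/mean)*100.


mean = 20.333333 mm
MAD = 2.444444 mm
CU = (1 - 2.444444/20.333333)*100

87.9781 %


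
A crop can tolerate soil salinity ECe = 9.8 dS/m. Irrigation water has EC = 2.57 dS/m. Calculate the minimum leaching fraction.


LR = ECiw / (5*ECe - ECiw)
LR = 2.57 / (5*9.8 - 2.57)
LR = 2.57 / 46.4300

0.0554


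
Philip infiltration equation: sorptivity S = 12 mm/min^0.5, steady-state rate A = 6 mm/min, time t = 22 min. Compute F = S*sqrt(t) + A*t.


F = S*sqrt(t) + A*t
F = 12*sqrt(22) + 6*22
F = 12*4.690416 + 132

188.2850 mm


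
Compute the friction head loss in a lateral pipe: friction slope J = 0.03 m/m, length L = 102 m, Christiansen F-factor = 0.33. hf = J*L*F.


hf = J * L * F = 0.03 * 102 * 0.33 = 1.0098 m

1.0098 m


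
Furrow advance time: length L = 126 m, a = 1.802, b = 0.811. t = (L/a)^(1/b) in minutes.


t = (L/a)^(1/b)
t = (126/1.802)^(1/0.811)
t = 69.922309^(1/0.811)

188.1462 min


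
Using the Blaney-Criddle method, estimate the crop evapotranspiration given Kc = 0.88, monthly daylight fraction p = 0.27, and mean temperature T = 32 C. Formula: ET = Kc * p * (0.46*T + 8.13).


ET = Kc * p * (0.46*T + 8.13)
ET = 0.88 * 0.27 * (0.46*32 + 8.13)
ET = 0.88 * 0.27 * 22.8500

5.4292 mm/day


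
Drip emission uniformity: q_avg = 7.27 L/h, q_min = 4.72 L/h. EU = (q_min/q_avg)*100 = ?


EU = (q_min/q_avg)*100 = (4.72/7.27)*100 = 64.9243%

64.9243 %


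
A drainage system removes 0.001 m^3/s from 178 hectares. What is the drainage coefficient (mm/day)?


DC = Q * 86400 / (A * 10000) * 1000
DC = 0.001 * 86400 / (178 * 10000) * 1000
DC = 86400.0000 / 1780000

0.0485 mm/day


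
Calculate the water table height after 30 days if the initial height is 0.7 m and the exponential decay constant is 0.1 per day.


m = m0 * exp(-k*t)
m = 0.7 * exp(-0.1 * 30)
m = 0.7 * exp(-3.0000)

0.0349 m


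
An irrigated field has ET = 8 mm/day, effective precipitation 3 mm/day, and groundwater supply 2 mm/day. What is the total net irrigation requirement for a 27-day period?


Daily deficit = ET - Pe - GW = 8 - 3 - 2 = 3 mm/day
NIR = 3 * 27 = 81 mm

81.0000 mm


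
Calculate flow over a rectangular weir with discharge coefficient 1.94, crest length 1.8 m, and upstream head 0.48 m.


Q = C * L * H^(3/2) = 1.94 * 1.8 * 0.48^1.5 = 1.94 * 1.8 * 0.332554

1.1613 m^3/s


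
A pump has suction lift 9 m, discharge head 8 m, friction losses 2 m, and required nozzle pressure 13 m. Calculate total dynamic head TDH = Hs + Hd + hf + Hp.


TDH = Hs + Hd + hf + Hp = 9 + 8 + 2 + 13 = 32

32 m


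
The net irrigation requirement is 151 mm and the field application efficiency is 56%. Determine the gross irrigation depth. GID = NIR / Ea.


Ea = 56% = 0.56
GID = NIR / Ea = 151 / 0.56 = 269.6429 mm

269.6429 mm


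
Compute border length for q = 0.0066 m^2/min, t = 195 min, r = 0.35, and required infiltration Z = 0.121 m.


L = q*t/((1+r)*Z)
L = 0.0066*195/((1+0.35)*0.121)
L = 1.287/0.16335

7.8788 m


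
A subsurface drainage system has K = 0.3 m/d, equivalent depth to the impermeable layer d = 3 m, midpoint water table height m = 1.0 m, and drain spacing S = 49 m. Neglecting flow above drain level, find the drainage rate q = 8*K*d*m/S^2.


q = 8*K*d*m/S^2
q = 8*0.3*3*1.0/49^2
q = 7.2000 / 2401

0.0030 m/d


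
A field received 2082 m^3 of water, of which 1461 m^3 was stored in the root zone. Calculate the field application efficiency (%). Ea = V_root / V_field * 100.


Ea = V_root / V_field * 100 = 1461 / 2082 * 100 = 70.1729%

70.1729 %


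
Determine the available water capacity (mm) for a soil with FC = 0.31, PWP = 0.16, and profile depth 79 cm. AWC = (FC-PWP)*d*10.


AWC = (FC - PWP) * d * 10
AWC = (0.31 - 0.16) * 79 * 10
AWC = 0.1500 * 79 * 10

118.5000 mm


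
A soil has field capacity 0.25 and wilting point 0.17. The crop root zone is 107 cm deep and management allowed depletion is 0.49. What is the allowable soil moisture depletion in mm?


SMD = (FC - PWP) * d * MAD * 10
SMD = (0.25 - 0.17) * 107 * 0.49 * 10
SMD = 0.0800 * 107 * 0.49 * 10

41.9440 mm


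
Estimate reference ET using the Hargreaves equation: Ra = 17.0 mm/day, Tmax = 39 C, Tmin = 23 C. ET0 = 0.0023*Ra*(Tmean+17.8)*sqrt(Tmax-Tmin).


Tmean = (Tmax + Tmin)/2 = (39 + 23)/2 = 31.0
ET0 = 0.0023 * 17.0 * (31.0 + 17.8) * sqrt(39 - 23)
ET0 = 0.0023 * 17.0 * 48.8 * 4.000000

7.6323 mm/day


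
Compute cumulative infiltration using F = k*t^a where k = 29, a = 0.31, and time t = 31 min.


F = k * t^a = 29 * 31^0.31
F = 29 * 2.899493

84.0853 mm


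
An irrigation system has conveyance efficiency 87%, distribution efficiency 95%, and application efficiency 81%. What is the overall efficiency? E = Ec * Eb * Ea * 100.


Ec = 0.87, Eb = 0.95, Ea = 0.81
E = 0.87 * 0.95 * 0.81 * 100 = 66.9465%

66.9465 %


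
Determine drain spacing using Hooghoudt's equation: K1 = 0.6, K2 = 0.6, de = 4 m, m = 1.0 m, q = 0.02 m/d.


S^2 = 8*K2*de*m/q + 4*K1*m^2/q
S^2 = 8*0.6*4*1.0/0.02 + 4*0.6*1.0^2/0.02
S = sqrt(1080.0000)

32.8634 m


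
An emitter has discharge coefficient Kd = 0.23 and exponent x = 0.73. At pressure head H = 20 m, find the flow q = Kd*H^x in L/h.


q = Kd * H^x = 0.23 * 20^0.73 = 0.23 * 8.907419

2.0487 L/h


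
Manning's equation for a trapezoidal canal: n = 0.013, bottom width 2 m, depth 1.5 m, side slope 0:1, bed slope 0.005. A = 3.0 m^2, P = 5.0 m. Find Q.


R = A/P = 3.0/5.0 = 0.600000
Q = (1/0.013) * 3.0 * 0.600000^(2/3) * 0.005^0.5

11.6082 m^3/s


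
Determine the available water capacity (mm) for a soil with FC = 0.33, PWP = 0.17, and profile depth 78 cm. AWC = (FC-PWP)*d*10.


AWC = (FC - PWP) * d * 10
AWC = (0.33 - 0.17) * 78 * 10
AWC = 0.1600 * 78 * 10

124.8000 mm


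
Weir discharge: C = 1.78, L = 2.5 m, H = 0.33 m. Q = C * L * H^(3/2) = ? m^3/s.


Q = C * L * H^(3/2) = 1.78 * 2.5 * 0.33^1.5 = 1.78 * 2.5 * 0.189571

0.8436 m^3/s


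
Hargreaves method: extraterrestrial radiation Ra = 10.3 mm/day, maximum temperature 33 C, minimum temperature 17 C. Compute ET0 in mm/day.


Tmean = (Tmax + Tmin)/2 = (33 + 17)/2 = 25.0
ET0 = 0.0023 * 10.3 * (25.0 + 17.8) * sqrt(33 - 17)
ET0 = 0.0023 * 10.3 * 42.8 * 4.000000

4.0557 mm/day


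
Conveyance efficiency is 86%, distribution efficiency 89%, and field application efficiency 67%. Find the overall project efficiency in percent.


Ec = 0.86, Eb = 0.89, Ea = 0.67
E = 0.86 * 0.89 * 0.67 * 100 = 51.2818%

51.2818 %


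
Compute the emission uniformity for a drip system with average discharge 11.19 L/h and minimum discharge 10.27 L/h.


EU = (q_min/q_avg)*100 = (10.27/11.19)*100 = 91.7784%

91.7784 %


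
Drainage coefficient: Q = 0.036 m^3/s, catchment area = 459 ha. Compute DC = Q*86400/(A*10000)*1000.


DC = Q * 86400 / (A * 10000) * 1000
DC = 0.036 * 86400 / (459 * 10000) * 1000
DC = 3110400.0000 / 4590000

0.6776 mm/day


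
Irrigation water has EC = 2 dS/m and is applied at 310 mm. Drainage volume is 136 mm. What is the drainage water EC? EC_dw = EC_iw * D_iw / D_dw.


EC_dw = EC_iw * D_iw / D_dw
EC_dw = 2 * 310 / 136
EC_dw = 620 / 136

4.5588 dS/m


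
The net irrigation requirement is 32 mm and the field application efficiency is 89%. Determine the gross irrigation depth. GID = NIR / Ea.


Ea = 89% = 0.89
GID = NIR / Ea = 32 / 0.89 = 35.9551 mm

35.9551 mm


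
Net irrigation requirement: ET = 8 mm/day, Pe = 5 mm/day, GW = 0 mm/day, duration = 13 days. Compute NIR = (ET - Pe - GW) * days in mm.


Daily deficit = ET - Pe - GW = 8 - 5 - 0 = 3 mm/day
NIR = 3 * 13 = 39 mm

39.0000 mm


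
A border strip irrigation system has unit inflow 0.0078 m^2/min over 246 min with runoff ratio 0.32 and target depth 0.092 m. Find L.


L = q*t/((1+r)*Z)
L = 0.0078*246/((1+0.32)*0.092)
L = 1.9188/0.12144

15.8004 m


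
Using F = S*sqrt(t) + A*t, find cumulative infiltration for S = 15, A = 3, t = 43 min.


F = S*sqrt(t) + A*t
F = 15*sqrt(43) + 3*43
F = 15*6.557439 + 129

227.3616 mm


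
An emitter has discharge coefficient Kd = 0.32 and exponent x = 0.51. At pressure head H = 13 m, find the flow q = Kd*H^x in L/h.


q = Kd * H^x = 0.32 * 13^0.51 = 0.32 * 3.699228

1.1838 L/h


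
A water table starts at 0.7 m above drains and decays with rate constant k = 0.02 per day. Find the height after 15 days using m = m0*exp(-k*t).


m = m0 * exp(-k*t)
m = 0.7 * exp(-0.02 * 15)
m = 0.7 * exp(-0.3000)

0.5186 m


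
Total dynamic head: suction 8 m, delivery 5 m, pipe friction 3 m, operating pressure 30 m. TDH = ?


TDH = Hs + Hd + hf + Hp = 8 + 5 + 3 + 30 = 46

46 m


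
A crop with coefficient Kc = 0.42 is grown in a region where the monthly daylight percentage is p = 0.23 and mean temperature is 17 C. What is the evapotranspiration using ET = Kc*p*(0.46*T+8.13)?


ET = Kc * p * (0.46*T + 8.13)
ET = 0.42 * 0.23 * (0.46*17 + 8.13)
ET = 0.42 * 0.23 * 15.9500

1.5408 mm/day


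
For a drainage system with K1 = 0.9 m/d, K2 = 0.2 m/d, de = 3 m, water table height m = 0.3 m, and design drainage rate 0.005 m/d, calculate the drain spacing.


S^2 = 8*K2*de*m/q + 4*K1*m^2/q
S^2 = 8*0.2*3*0.3/0.005 + 4*0.9*0.3^2/0.005
S = sqrt(352.8000)

18.7830 m


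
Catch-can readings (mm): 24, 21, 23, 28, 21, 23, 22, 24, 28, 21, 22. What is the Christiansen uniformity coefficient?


mean = 23.363636 mm
MAD = 1.917355 mm
CU = (1 - 1.917355/23.363636)*100

91.7934 %


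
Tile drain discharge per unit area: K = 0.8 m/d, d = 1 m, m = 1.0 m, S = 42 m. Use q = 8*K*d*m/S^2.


q = 8*K*d*m/S^2
q = 8*0.8*1*1.0/42^2
q = 6.4000 / 1764

0.0036 m/d


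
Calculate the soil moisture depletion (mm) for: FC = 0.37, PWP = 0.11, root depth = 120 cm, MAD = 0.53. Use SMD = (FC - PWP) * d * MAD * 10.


SMD = (FC - PWP) * d * MAD * 10
SMD = (0.37 - 0.11) * 120 * 0.53 * 10
SMD = 0.2600 * 120 * 0.53 * 10

165.3600 mm


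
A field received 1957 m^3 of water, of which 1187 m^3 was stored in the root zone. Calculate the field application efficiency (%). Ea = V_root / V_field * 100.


Ea = V_root / V_field * 100 = 1187 / 1957 * 100 = 60.6541%

60.6541 %


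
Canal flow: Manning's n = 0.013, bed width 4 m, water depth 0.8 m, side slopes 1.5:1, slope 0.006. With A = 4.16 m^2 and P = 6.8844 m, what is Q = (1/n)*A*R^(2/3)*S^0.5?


R = A/P = 4.16/6.8844 = 0.604265
Q = (1/0.013) * 4.16 * 0.604265^(2/3) * 0.006^0.5

17.7165 m^3/s


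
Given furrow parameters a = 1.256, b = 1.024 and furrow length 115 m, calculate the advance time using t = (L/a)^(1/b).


t = (L/a)^(1/b)
t = (115/1.256)^(1/1.024)
t = 91.560510^(1/1.024)

82.3627 min


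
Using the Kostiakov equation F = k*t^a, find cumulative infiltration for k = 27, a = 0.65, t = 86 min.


F = k * t^a = 27 * 86^0.65
F = 27 * 18.089393

488.4136 mm


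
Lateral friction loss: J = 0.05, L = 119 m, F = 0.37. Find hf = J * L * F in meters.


hf = J * L * F = 0.05 * 119 * 0.37 = 2.2015 m

2.2015 m


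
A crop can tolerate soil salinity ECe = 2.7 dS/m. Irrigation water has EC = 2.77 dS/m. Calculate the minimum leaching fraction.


LR = ECiw / (5*ECe - ECiw)
LR = 2.77 / (5*2.7 - 2.77)
LR = 2.77 / 10.7300

0.2582


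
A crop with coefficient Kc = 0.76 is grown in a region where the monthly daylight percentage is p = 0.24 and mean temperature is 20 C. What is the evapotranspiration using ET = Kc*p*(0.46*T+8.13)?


ET = Kc * p * (0.46*T + 8.13)
ET = 0.76 * 0.24 * (0.46*20 + 8.13)
ET = 0.76 * 0.24 * 17.3300

3.1610 mm/day


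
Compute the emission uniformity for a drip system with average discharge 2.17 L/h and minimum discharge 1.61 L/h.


EU = (q_min/q_avg)*100 = (1.61/2.17)*100 = 74.1935%

74.1935 %


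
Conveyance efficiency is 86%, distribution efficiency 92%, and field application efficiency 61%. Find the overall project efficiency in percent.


Ec = 0.86, Eb = 0.92, Ea = 0.61
E = 0.86 * 0.92 * 0.61 * 100 = 48.2632%

48.2632 %


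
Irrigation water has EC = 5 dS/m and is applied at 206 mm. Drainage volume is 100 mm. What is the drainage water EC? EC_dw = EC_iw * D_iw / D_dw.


EC_dw = EC_iw * D_iw / D_dw
EC_dw = 5 * 206 / 100
EC_dw = 1030 / 100

10.3000 dS/m


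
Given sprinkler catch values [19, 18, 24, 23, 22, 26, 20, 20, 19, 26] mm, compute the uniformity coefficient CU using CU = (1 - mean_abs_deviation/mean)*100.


mean = 21.700000 mm
MAD = 2.500000 mm
CU = (1 - 2.500000/21.700000)*100

88.4793 %


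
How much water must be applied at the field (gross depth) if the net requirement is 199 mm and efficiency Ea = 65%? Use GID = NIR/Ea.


Ea = 65% = 0.65
GID = NIR / Ea = 199 / 0.65 = 306.1538 mm

306.1538 mm


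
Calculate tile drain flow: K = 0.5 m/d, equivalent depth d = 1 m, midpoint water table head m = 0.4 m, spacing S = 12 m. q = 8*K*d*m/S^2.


q = 8*K*d*m/S^2
q = 8*0.5*1*0.4/12^2
q = 1.6000 / 144

0.0111 m/d


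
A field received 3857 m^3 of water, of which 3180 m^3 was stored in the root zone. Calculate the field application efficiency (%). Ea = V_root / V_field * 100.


Ea = V_root / V_field * 100 = 3180 / 3857 * 100 = 82.4475%

82.4475 %


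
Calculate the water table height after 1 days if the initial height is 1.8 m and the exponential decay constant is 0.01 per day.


m = m0 * exp(-k*t)
m = 1.8 * exp(-0.01 * 1)
m = 1.8 * exp(-0.0100)

1.7821 m


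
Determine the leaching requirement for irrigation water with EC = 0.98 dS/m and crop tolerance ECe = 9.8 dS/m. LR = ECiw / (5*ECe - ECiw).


LR = ECiw / (5*ECe - ECiw)
LR = 0.98 / (5*9.8 - 0.98)
LR = 0.98 / 48.0200

0.0204


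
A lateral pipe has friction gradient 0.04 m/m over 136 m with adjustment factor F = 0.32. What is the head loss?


hf = J * L * F = 0.04 * 136 * 0.32 = 1.7408 m

1.7408 m


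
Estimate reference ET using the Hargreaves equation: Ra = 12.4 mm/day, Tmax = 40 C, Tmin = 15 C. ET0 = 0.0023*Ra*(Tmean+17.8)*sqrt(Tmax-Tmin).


Tmean = (Tmax + Tmin)/2 = (40 + 15)/2 = 27.5
ET0 = 0.0023 * 12.4 * (27.5 + 17.8) * sqrt(40 - 15)
ET0 = 0.0023 * 12.4 * 45.3 * 5.000000

6.4598 mm/day


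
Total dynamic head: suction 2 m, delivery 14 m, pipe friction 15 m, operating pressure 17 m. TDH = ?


TDH = Hs + Hd + hf + Hp = 2 + 14 + 15 + 17 = 48

48 m


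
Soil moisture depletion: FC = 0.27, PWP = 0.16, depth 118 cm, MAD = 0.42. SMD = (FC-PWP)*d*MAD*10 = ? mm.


SMD = (FC - PWP) * d * MAD * 10
SMD = (0.27 - 0.16) * 118 * 0.42 * 10
SMD = 0.1100 * 118 * 0.42 * 10

54.5160 mm


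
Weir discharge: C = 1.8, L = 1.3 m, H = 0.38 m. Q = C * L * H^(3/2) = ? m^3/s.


Q = C * L * H^(3/2) = 1.8 * 1.3 * 0.38^1.5 = 1.8 * 1.3 * 0.234248

0.5481 m^3/s


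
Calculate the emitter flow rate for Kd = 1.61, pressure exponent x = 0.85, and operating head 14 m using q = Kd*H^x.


q = Kd * H^x = 1.61 * 14^0.85 = 1.61 * 9.423426

15.1717 L/h


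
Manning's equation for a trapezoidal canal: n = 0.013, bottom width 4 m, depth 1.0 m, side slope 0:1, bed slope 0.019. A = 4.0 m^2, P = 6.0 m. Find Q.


R = A/P = 4.0/6.0 = 0.666667
Q = (1/0.013) * 4.0 * 0.666667^(2/3) * 0.019^0.5

32.3668 m^3/s


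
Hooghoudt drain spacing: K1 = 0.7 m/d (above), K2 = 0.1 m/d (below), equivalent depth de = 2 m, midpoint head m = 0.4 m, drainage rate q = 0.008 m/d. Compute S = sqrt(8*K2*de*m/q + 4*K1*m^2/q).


S^2 = 8*K2*de*m/q + 4*K1*m^2/q
S^2 = 8*0.1*2*0.4/0.008 + 4*0.7*0.4^2/0.008
S = sqrt(136.0000)

11.6619 m


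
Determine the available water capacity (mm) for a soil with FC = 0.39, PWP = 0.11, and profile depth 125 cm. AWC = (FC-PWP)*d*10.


AWC = (FC - PWP) * d * 10
AWC = (0.39 - 0.11) * 125 * 10
AWC = 0.2800 * 125 * 10

350.0000 mm


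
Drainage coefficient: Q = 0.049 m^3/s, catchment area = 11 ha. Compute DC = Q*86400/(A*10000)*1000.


DC = Q * 86400 / (A * 10000) * 1000
DC = 0.049 * 86400 / (11 * 10000) * 1000
DC = 4233600.0000 / 110000

38.4873 mm/day


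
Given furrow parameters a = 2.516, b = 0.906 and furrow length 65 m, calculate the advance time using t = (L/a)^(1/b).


t = (L/a)^(1/b)
t = (65/2.516)^(1/0.906)
t = 25.834658^(1/0.906)

36.2012 min


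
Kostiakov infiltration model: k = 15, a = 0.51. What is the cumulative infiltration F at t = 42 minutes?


F = k * t^a = 15 * 42^0.51
F = 15 * 6.727553

100.9133 mm


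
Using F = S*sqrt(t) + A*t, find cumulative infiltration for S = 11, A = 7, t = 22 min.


F = S*sqrt(t) + A*t
F = 11*sqrt(22) + 7*22
F = 11*4.690416 + 154

205.5946 mm


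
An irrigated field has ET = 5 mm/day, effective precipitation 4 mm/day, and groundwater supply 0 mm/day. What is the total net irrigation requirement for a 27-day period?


Daily deficit = ET - Pe - GW = 5 - 4 - 0 = 1 mm/day
NIR = 1 * 27 = 27 mm

27.0000 mm


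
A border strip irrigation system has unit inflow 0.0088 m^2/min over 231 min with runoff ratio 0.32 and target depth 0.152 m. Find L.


L = q*t/((1+r)*Z)
L = 0.0088*231/((1+0.32)*0.152)
L = 2.0328/0.20064

10.1316 m


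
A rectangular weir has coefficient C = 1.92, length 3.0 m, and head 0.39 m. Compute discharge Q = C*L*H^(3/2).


Q = C * L * H^(3/2) = 1.92 * 3.0 * 0.39^1.5 = 1.92 * 3.0 * 0.243555

1.4029 m^3/s


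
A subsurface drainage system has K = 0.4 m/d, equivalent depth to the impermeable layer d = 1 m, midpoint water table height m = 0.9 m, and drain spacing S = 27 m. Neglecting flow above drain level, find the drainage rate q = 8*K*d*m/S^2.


q = 8*K*d*m/S^2
q = 8*0.4*1*0.9/27^2
q = 2.8800 / 729

0.0040 m/d


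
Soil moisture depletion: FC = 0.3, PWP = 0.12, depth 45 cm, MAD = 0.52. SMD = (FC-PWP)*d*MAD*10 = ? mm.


SMD = (FC - PWP) * d * MAD * 10
SMD = (0.3 - 0.12) * 45 * 0.52 * 10
SMD = 0.1800 * 45 * 0.52 * 10

42.1200 mm


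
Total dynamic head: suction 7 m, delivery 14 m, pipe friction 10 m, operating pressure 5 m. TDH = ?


TDH = Hs + Hd + hf + Hp = 7 + 14 + 10 + 5 = 36

36 m


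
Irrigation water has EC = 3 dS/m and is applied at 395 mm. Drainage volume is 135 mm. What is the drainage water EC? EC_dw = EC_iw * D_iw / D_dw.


EC_dw = EC_iw * D_iw / D_dw
EC_dw = 3 * 395 / 135
EC_dw = 1185 / 135

8.7778 dS/m


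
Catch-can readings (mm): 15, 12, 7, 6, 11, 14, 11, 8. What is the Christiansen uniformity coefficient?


mean = 10.500000 mm
MAD = 2.625000 mm
CU = (1 - 2.625000/10.500000)*100

75.0000 %


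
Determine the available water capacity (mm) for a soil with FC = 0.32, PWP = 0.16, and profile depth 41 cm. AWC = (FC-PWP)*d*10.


AWC = (FC - PWP) * d * 10
AWC = (0.32 - 0.16) * 41 * 10
AWC = 0.1600 * 41 * 10

65.6000 mm


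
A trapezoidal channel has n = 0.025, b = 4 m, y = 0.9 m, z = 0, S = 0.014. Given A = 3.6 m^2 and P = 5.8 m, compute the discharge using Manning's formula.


R = A/P = 3.6/5.8 = 0.620690
Q = (1/0.025) * 3.6 * 0.620690^(2/3) * 0.014^0.5

12.3978 m^3/s


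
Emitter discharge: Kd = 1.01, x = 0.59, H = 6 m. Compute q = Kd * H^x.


q = Kd * H^x = 1.01 * 6^0.59 = 1.01 * 2.878122

2.9069 L/h


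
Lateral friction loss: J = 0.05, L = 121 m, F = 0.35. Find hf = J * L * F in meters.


hf = J * L * F = 0.05 * 121 * 0.35 = 2.1175 m

2.1175 m


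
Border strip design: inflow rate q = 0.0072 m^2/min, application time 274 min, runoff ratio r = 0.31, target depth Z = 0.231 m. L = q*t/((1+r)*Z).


L = q*t/((1+r)*Z)
L = 0.0072*274/((1+0.31)*0.231)
L = 1.9728/0.30261

6.5193 m


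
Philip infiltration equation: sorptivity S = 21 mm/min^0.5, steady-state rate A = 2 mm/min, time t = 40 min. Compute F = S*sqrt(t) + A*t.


F = S*sqrt(t) + A*t
F = 21*sqrt(40) + 2*40
F = 21*6.324555 + 80

212.8157 mm


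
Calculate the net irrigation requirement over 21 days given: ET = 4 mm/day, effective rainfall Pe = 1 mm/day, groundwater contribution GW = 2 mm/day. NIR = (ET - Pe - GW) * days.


Daily deficit = ET - Pe - GW = 4 - 1 - 2 = 1 mm/day
NIR = 1 * 21 = 21 mm

21.0000 mm


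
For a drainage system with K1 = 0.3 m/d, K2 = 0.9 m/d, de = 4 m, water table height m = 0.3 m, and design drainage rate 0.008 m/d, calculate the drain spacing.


S^2 = 8*K2*de*m/q + 4*K1*m^2/q
S^2 = 8*0.9*4*0.3/0.008 + 4*0.3*0.3^2/0.008
S = sqrt(1093.5000)

33.0681 m


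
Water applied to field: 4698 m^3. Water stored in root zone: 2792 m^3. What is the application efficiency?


Ea = V_root / V_field * 100 = 2792 / 4698 * 100 = 59.4295%

59.4295 %


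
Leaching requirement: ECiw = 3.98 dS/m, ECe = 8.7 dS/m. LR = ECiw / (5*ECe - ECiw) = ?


LR = ECiw / (5*ECe - ECiw)
LR = 3.98 / (5*8.7 - 3.98)
LR = 3.98 / 39.5200

0.1007


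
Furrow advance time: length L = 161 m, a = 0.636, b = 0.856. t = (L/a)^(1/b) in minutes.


t = (L/a)^(1/b)
t = (161/0.636)^(1/0.856)
t = 253.144654^(1/0.856)

642.2052 min


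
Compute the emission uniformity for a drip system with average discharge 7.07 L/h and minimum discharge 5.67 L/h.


EU = (q_min/q_avg)*100 = (5.67/7.07)*100 = 80.1980%

80.1980 %


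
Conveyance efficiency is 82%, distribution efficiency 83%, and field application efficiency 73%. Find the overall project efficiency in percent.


Ec = 0.82, Eb = 0.83, Ea = 0.73
E = 0.82 * 0.83 * 0.73 * 100 = 49.6838%

49.6838 %


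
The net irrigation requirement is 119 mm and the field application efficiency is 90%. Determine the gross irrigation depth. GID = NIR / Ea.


Ea = 90% = 0.9
GID = NIR / Ea = 119 / 0.9 = 132.2222 mm

132.2222 mm


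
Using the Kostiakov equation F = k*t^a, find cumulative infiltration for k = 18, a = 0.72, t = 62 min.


F = k * t^a = 18 * 62^0.72
F = 18 * 19.521897

351.3941 mm


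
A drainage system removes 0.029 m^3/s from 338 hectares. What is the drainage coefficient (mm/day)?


DC = Q * 86400 / (A * 10000) * 1000
DC = 0.029 * 86400 / (338 * 10000) * 1000
DC = 2505600.0000 / 3380000

0.7413 mm/day


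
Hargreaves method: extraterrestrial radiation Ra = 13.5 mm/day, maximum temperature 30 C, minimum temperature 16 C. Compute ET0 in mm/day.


Tmean = (Tmax + Tmin)/2 = (30 + 16)/2 = 23.0
ET0 = 0.0023 * 13.5 * (23.0 + 17.8) * sqrt(30 - 16)
ET0 = 0.0023 * 13.5 * 40.8 * 3.741657

4.7401 mm/day


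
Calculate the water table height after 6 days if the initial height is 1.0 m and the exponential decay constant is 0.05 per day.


m = m0 * exp(-k*t)
m = 1.0 * exp(-0.05 * 6)
m = 1.0 * exp(-0.3000)

0.7408 m


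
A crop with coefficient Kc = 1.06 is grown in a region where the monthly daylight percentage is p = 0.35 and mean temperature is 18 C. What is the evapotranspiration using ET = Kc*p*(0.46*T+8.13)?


ET = Kc * p * (0.46*T + 8.13)
ET = 1.06 * 0.35 * (0.46*18 + 8.13)
ET = 1.06 * 0.35 * 16.4100

6.0881 mm/day


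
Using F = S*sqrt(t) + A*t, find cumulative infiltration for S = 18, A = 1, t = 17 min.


F = S*sqrt(t) + A*t
F = 18*sqrt(17) + 1*17
F = 18*4.123106 + 17

91.2159 mm


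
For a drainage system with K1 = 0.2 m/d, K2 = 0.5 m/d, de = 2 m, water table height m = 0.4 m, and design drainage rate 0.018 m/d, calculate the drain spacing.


S^2 = 8*K2*de*m/q + 4*K1*m^2/q
S^2 = 8*0.5*2*0.4/0.018 + 4*0.2*0.4^2/0.018
S = sqrt(184.8889)

13.5974 m


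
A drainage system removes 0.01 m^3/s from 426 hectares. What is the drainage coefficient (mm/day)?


DC = Q * 86400 / (A * 10000) * 1000
DC = 0.01 * 86400 / (426 * 10000) * 1000
DC = 864000.0000 / 4260000

0.2028 mm/day


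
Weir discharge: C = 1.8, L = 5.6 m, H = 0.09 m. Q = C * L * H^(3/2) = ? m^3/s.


Q = C * L * H^(3/2) = 1.8 * 5.6 * 0.09^1.5 = 1.8 * 5.6 * 0.027000

0.2722 m^3/s


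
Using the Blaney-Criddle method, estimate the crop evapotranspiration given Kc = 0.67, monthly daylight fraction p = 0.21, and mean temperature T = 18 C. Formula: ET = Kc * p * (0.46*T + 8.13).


ET = Kc * p * (0.46*T + 8.13)
ET = 0.67 * 0.21 * (0.46*18 + 8.13)
ET = 0.67 * 0.21 * 16.4100

2.3089 mm/day


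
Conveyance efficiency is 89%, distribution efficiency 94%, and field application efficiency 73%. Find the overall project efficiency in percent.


Ec = 0.89, Eb = 0.94, Ea = 0.73
E = 0.89 * 0.94 * 0.73 * 100 = 61.0718%

61.0718 %


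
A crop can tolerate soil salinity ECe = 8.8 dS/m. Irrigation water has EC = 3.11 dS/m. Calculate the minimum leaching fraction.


LR = ECiw / (5*ECe - ECiw)
LR = 3.11 / (5*8.8 - 3.11)
LR = 3.11 / 40.8900

0.0761


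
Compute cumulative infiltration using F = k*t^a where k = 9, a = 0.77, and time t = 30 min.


F = k * t^a = 9 * 30^0.77
F = 9 * 13.720924

123.4883 mm


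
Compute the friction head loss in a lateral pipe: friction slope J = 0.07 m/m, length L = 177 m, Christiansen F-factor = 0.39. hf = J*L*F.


hf = J * L * F = 0.07 * 177 * 0.39 = 4.8321 m

4.8321 m


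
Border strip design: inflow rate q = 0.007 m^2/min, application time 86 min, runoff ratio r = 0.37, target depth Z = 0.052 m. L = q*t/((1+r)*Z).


L = q*t/((1+r)*Z)
L = 0.007*86/((1+0.37)*0.052)
L = 0.602/0.07124

8.4503 m


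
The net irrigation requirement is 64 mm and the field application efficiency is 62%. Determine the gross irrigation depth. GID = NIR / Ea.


Ea = 62% = 0.62
GID = NIR / Ea = 64 / 0.62 = 103.2258 mm

103.2258 mm


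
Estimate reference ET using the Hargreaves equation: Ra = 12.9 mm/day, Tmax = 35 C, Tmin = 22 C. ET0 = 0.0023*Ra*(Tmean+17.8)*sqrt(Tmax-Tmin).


Tmean = (Tmax + Tmin)/2 = (35 + 22)/2 = 28.5
ET0 = 0.0023 * 12.9 * (28.5 + 17.8) * sqrt(35 - 22)
ET0 = 0.0023 * 12.9 * 46.3 * 3.605551

4.9530 mm/day


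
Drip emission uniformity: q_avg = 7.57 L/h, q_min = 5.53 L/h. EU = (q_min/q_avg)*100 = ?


EU = (q_min/q_avg)*100 = (5.53/7.57)*100 = 73.0515%

73.0515 %


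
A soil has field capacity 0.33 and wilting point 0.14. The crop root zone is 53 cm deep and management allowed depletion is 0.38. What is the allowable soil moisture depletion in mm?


SMD = (FC - PWP) * d * MAD * 10
SMD = (0.33 - 0.14) * 53 * 0.38 * 10
SMD = 0.1900 * 53 * 0.38 * 10

38.2660 mm


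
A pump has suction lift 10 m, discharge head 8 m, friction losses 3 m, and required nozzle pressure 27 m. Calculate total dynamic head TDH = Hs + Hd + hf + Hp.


TDH = Hs + Hd + hf + Hp = 10 + 8 + 3 + 27 = 48

48 m


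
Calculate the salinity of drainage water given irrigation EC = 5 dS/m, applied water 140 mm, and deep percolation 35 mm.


EC_dw = EC_iw * D_iw / D_dw
EC_dw = 5 * 140 / 35
EC_dw = 700 / 35

20.0000 dS/m


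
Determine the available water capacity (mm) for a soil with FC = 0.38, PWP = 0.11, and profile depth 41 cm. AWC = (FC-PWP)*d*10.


AWC = (FC - PWP) * d * 10
AWC = (0.38 - 0.11) * 41 * 10
AWC = 0.2700 * 41 * 10

110.7000 mm


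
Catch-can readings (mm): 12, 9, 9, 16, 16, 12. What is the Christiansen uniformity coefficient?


mean = 12.333333 mm
MAD = 2.444444 mm
CU = (1 - 2.444444/12.333333)*100

80.1802 %


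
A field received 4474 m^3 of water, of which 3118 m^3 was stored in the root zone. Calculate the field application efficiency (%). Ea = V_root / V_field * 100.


Ea = V_root / V_field * 100 = 3118 / 4474 * 100 = 69.6916%

69.6916 %


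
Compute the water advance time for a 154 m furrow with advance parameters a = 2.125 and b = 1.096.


t = (L/a)^(1/b)
t = (154/2.125)^(1/1.096)
t = 72.470588^(1/1.096)

49.7998 min


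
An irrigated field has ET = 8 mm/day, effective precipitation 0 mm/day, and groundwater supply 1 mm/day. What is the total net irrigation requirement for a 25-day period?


Daily deficit = ET - Pe - GW = 8 - 0 - 1 = 7 mm/day
NIR = 7 * 25 = 175 mm

175.0000 mm


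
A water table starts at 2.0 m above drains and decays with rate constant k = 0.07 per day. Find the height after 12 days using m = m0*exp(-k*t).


m = m0 * exp(-k*t)
m = 2.0 * exp(-0.07 * 12)
m = 2.0 * exp(-0.8400)

0.8634 m


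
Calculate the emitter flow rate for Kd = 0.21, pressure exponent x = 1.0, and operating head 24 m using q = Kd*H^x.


q = Kd * H^x = 0.21 * 24^1.0 = 0.21 * 24.000000

5.0400 L/h


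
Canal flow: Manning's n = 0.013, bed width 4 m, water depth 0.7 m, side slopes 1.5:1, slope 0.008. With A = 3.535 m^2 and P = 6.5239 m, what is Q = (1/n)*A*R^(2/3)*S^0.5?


R = A/P = 3.535/6.5239 = 0.541854
Q = (1/0.013) * 3.535 * 0.541854^(2/3) * 0.008^0.5

16.1651 m^3/s


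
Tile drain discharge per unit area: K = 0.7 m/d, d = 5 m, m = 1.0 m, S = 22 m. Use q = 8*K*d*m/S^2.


q = 8*K*d*m/S^2
q = 8*0.7*5*1.0/22^2
q = 28.0000 / 484

0.0579 m/d


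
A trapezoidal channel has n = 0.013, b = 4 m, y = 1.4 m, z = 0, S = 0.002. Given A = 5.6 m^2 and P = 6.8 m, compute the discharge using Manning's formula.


R = A/P = 5.6/6.8 = 0.823529
Q = (1/0.013) * 5.6 * 0.823529^(2/3) * 0.002^0.5

16.9257 m^3/s


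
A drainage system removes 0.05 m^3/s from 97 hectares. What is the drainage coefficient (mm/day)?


DC = Q * 86400 / (A * 10000) * 1000
DC = 0.05 * 86400 / (97 * 10000) * 1000
DC = 4320000.0000 / 970000

4.4536 mm/day


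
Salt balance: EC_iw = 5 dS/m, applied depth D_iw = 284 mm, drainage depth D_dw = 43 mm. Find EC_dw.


EC_dw = EC_iw * D_iw / D_dw
EC_dw = 5 * 284 / 43
EC_dw = 1420 / 43

33.0233 dS/m


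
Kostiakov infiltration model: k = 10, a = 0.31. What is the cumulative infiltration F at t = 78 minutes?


F = k * t^a = 10 * 78^0.31
F = 10 * 3.859662

38.5966 mm


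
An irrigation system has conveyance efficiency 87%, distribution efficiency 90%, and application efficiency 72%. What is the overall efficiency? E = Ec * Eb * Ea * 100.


Ec = 0.87, Eb = 0.9, Ea = 0.72
E = 0.87 * 0.9 * 0.72 * 100 = 56.3760%

56.3760 %


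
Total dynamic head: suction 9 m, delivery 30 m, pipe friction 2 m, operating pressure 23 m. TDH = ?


TDH = Hs + Hd + hf + Hp = 9 + 30 + 2 + 23 = 64

64 m


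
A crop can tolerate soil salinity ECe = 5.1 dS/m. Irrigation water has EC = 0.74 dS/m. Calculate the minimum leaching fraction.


LR = ECiw / (5*ECe - ECiw)
LR = 0.74 / (5*5.1 - 0.74)
LR = 0.74 / 24.7600

0.0299


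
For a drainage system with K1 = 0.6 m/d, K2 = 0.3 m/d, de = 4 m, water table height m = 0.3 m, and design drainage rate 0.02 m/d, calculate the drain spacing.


S^2 = 8*K2*de*m/q + 4*K1*m^2/q
S^2 = 8*0.3*4*0.3/0.02 + 4*0.6*0.3^2/0.02
S = sqrt(154.8000)

12.4419 m


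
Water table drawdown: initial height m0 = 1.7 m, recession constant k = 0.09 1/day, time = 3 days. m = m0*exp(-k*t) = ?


m = m0 * exp(-k*t)
m = 1.7 * exp(-0.09 * 3)
m = 1.7 * exp(-0.2700)

1.2977 m


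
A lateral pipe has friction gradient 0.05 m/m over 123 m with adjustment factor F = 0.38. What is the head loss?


hf = J * L * F = 0.05 * 123 * 0.38 = 2.3370 m

2.3370 m


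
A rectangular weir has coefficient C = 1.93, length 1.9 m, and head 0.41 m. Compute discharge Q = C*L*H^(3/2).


Q = C * L * H^(3/2) = 1.93 * 1.9 * 0.41^1.5 = 1.93 * 1.9 * 0.262528

0.9627 m^3/s


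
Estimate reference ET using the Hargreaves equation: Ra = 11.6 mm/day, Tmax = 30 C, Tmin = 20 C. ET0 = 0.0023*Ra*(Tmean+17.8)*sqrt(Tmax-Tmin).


Tmean = (Tmax + Tmin)/2 = (30 + 20)/2 = 25.0
ET0 = 0.0023 * 11.6 * (25.0 + 17.8) * sqrt(30 - 20)
ET0 = 0.0023 * 11.6 * 42.8 * 3.162278

3.6110 mm/day


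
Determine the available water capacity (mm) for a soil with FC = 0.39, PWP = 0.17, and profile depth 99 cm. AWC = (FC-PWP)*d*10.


AWC = (FC - PWP) * d * 10
AWC = (0.39 - 0.17) * 99 * 10
AWC = 0.2200 * 99 * 10

217.8000 mm


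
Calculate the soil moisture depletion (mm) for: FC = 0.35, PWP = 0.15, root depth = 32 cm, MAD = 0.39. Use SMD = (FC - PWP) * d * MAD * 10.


SMD = (FC - PWP) * d * MAD * 10
SMD = (0.35 - 0.15) * 32 * 0.39 * 10
SMD = 0.2000 * 32 * 0.39 * 10

24.9600 mm


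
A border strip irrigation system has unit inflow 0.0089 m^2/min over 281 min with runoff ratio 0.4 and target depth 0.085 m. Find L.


L = q*t/((1+r)*Z)
L = 0.0089*281/((1+0.4)*0.085)
L = 2.5009/0.119

21.0160 m


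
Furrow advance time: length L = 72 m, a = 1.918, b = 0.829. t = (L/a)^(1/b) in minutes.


t = (L/a)^(1/b)
t = (72/1.918)^(1/0.829)
t = 37.539103^(1/0.829)

79.2970 min


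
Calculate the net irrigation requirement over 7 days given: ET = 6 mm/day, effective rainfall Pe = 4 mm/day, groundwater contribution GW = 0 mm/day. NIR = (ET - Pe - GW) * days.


Daily deficit = ET - Pe - GW = 6 - 4 - 0 = 2 mm/day
NIR = 2 * 7 = 14 mm

14.0000 mm


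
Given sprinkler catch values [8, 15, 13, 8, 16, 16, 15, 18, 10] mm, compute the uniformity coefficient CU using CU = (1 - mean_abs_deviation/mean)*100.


mean = 13.222222 mm
MAD = 3.086420 mm
CU = (1 - 3.086420/13.222222)*100

76.6573 %


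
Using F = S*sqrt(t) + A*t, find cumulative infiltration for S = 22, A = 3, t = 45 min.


F = S*sqrt(t) + A*t
F = 22*sqrt(45) + 3*45
F = 22*6.708204 + 135

282.5805 mm


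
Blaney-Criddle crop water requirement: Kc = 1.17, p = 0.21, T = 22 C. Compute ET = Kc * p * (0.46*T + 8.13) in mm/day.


ET = Kc * p * (0.46*T + 8.13)
ET = 1.17 * 0.21 * (0.46*22 + 8.13)
ET = 1.17 * 0.21 * 18.2500

4.4840 mm/day


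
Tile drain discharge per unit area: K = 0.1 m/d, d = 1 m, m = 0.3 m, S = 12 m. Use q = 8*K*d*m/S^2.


q = 8*K*d*m/S^2
q = 8*0.1*1*0.3/12^2
q = 0.2400 / 144

0.0017 m/d


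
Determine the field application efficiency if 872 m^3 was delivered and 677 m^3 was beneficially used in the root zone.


Ea = V_root / V_field * 100 = 677 / 872 * 100 = 77.6376%

77.6376 %


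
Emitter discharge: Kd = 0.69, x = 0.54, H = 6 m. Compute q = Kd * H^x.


q = Kd * H^x = 0.69 * 6^0.54 = 0.69 * 2.631490

1.8157 L/h


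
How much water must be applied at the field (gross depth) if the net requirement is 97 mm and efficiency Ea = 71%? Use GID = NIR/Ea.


Ea = 71% = 0.71
GID = NIR / Ea = 97 / 0.71 = 136.6197 mm

136.6197 mm


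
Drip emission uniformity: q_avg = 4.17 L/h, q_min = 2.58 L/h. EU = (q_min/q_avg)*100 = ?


EU = (q_min/q_avg)*100 = (2.58/4.17)*100 = 61.8705%

61.8705 %


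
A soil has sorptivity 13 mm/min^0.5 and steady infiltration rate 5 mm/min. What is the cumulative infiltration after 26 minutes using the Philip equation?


F = S*sqrt(t) + A*t
F = 13*sqrt(26) + 5*26
F = 13*5.099020 + 130

196.2873 mm


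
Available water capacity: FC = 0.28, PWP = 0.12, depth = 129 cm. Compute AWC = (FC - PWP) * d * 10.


AWC = (FC - PWP) * d * 10
AWC = (0.28 - 0.12) * 129 * 10
AWC = 0.1600 * 129 * 10

206.4000 mm


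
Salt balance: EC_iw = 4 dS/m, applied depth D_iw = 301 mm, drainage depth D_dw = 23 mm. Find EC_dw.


EC_dw = EC_iw * D_iw / D_dw
EC_dw = 4 * 301 / 23
EC_dw = 1204 / 23

52.3478 dS/m


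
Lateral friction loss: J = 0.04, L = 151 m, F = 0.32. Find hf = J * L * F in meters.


hf = J * L * F = 0.04 * 151 * 0.32 = 1.9328 m

1.9328 m


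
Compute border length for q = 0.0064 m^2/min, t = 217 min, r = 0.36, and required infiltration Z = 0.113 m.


L = q*t/((1+r)*Z)
L = 0.0064*217/((1+0.36)*0.113)
L = 1.3888/0.15368

9.0370 m


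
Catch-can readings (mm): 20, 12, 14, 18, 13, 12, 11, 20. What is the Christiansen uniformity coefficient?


mean = 15.000000 mm
MAD = 3.250000 mm
CU = (1 - 3.250000/15.000000)*100

78.3333 %


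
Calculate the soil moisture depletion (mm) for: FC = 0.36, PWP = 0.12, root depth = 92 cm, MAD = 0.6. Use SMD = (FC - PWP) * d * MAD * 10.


SMD = (FC - PWP) * d * MAD * 10
SMD = (0.36 - 0.12) * 92 * 0.6 * 10
SMD = 0.2400 * 92 * 0.6 * 10

132.4800 mm


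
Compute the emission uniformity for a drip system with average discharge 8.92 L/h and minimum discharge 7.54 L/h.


EU = (q_min/q_avg)*100 = (7.54/8.92)*100 = 84.5291%

84.5291 %


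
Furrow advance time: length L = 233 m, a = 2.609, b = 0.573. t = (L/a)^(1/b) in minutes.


t = (L/a)^(1/b)
t = (233/2.609)^(1/0.573)
t = 89.306248^(1/0.573)

2539.1032 min


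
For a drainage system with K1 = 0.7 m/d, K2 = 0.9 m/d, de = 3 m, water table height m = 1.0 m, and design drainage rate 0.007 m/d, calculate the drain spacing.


S^2 = 8*K2*de*m/q + 4*K1*m^2/q
S^2 = 8*0.9*3*1.0/0.007 + 4*0.7*1.0^2/0.007
S = sqrt(3485.7143)

59.0399 m


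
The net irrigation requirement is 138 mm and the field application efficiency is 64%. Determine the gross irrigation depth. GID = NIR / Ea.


Ea = 64% = 0.64
GID = NIR / Ea = 138 / 0.64 = 215.6250 mm

215.6250 mm


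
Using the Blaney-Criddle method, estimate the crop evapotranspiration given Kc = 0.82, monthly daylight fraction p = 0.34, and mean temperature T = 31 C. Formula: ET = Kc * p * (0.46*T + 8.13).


ET = Kc * p * (0.46*T + 8.13)
ET = 0.82 * 0.34 * (0.46*31 + 8.13)
ET = 0.82 * 0.34 * 22.3900

6.2423 mm/day


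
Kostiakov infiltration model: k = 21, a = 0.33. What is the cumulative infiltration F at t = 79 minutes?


F = k * t^a = 21 * 79^0.33
F = 21 * 4.228798

88.8048 mm


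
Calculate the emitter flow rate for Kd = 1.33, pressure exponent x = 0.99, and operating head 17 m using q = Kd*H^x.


q = Kd * H^x = 1.33 * 17^0.99 = 1.33 * 16.525113

21.9784 L/h


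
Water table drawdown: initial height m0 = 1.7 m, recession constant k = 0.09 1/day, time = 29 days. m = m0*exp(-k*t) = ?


m = m0 * exp(-k*t)
m = 1.7 * exp(-0.09 * 29)
m = 1.7 * exp(-2.6100)

0.1250 m


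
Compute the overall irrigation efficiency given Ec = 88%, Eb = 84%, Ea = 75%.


Ec = 0.88, Eb = 0.84, Ea = 0.75
E = 0.88 * 0.84 * 0.75 * 100 = 55.4400%

55.4400 %


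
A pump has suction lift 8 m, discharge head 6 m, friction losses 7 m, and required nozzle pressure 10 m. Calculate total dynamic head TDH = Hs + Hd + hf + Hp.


TDH = Hs + Hd + hf + Hp = 8 + 6 + 7 + 10 = 31

31 m


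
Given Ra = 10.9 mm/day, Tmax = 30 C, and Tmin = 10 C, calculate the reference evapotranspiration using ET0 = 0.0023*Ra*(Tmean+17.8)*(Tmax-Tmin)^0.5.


Tmean = (Tmax + Tmin)/2 = (30 + 10)/2 = 20.0
ET0 = 0.0023 * 10.9 * (20.0 + 17.8) * sqrt(30 - 10)
ET0 = 0.0023 * 10.9 * 37.8 * 4.472136

4.2380 mm/day


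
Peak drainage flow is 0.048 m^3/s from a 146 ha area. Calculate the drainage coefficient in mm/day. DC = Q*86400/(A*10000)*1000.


DC = Q * 86400 / (A * 10000) * 1000
DC = 0.048 * 86400 / (146 * 10000) * 1000
DC = 4147200.0000 / 1460000

2.8405 mm/day
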